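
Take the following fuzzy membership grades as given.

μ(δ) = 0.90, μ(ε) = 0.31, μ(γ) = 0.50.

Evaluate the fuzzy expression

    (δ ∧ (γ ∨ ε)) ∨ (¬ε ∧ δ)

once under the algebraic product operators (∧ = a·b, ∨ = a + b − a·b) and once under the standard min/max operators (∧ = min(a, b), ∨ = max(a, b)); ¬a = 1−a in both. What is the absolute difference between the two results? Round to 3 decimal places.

0.154

Under algebraic product:
  γ ∨ ε = a + b − a·b on (0.5000, 0.3100) = 0.6550
  δ ∧ (γ ∨ ε) = a·b on (0.9000, 0.6550) = 0.5895
  ¬ε = 1 − 0.3100 = 0.6900
  ¬ε ∧ δ = a·b on (0.6900, 0.9000) = 0.6210
  (δ ∧ (γ ∨ ε)) ∨ (¬ε ∧ δ) = a + b − a·b on (0.5895, 0.6210) = 0.8444
  → value = 0.8444
Under standard min/max:
  γ ∨ ε = max(a, b) on (0.50, 0.31) = 0.50
  δ ∧ (γ ∨ ε) = min(a, b) on (0.90, 0.50) = 0.50
  ¬ε = 1 − 0.31 = 0.69
  ¬ε ∧ δ = min(a, b) on (0.69, 0.90) = 0.69
  (δ ∧ (γ ∨ ε)) ∨ (¬ε ∧ δ) = max(a, b) on (0.50, 0.69) = 0.69
  → value = 0.6900
|0.8444 − 0.6900| = 0.154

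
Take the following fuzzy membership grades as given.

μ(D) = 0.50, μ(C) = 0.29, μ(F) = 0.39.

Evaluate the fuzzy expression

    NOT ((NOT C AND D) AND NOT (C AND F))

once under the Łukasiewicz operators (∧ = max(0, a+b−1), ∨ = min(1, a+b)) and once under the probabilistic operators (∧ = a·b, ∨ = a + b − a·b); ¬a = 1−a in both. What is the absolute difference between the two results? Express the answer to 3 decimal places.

0.105

Under Łukasiewicz:
  NOT C = 1 − 0.29 = 0.71
  NOT C AND D = max(0, a+b−1) on (0.71, 0.50) = 0.21
  C AND F = max(0, a+b−1) on (0.29, 0.39) = 0.00
  NOT (C AND F) = 1 − 0.00 = 1.00
  (NOT C AND D) AND NOT (C AND F) = max(0, a+b−1) on (0.21, 1.00) = 0.21
  NOT ((NOT C AND D) AND NOT (C AND F)) = 1 − 0.21 = 0.79
  → value = 0.7900
Under probabilistic:
  NOT C = 1 − 0.2900 = 0.7100
  NOT C AND D = a·b on (0.7100, 0.5000) = 0.3550
  C AND F = a·b on (0.2900, 0.3900) = 0.1131
  NOT (C AND F) = 1 − 0.1131 = 0.8869
  (NOT C AND D) AND NOT (C AND F) = a·b on (0.3550, 0.8869) = 0.3148
  NOT ((NOT C AND D) AND NOT (C AND F)) = 1 − 0.3148 = 0.6852
  → value = 0.6852
|0.7900 − 0.6852| = 0.105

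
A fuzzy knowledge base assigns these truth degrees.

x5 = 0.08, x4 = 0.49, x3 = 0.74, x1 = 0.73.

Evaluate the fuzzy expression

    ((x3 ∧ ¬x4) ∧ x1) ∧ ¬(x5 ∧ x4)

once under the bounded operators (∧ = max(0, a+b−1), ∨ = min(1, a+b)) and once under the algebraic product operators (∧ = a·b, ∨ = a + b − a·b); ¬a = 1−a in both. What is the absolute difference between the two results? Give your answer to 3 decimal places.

0.265

Under bounded:
  ¬x4 = 1 − 0.49 = 0.51
  x3 ∧ ¬x4 = max(0, a+b−1) on (0.74, 0.51) = 0.25
  (x3 ∧ ¬x4) ∧ x1 = max(0, a+b−1) on (0.25, 0.73) = 0.00
  x5 ∧ x4 = max(0, a+b−1) on (0.08, 0.49) = 0.00
  ¬(x5 ∧ x4) = 1 − 0.00 = 1.00
  ((x3 ∧ ¬x4) ∧ x1) ∧ ¬(x5 ∧ x4) = max(0, a+b−1) on (0.00, 1.00) = 0.00
  → value = 0.0000
Under algebraic product:
  ¬x4 = 1 − 0.4900 = 0.5100
  x3 ∧ ¬x4 = a·b on (0.7400, 0.5100) = 0.3774
  (x3 ∧ ¬x4) ∧ x1 = a·b on (0.3774, 0.7300) = 0.2755
  x5 ∧ x4 = a·b on (0.0800, 0.4900) = 0.0392
  ¬(x5 ∧ x4) = 1 − 0.0392 = 0.9608
  ((x3 ∧ ¬x4) ∧ x1) ∧ ¬(x5 ∧ x4) = a·b on (0.2755, 0.9608) = 0.2647
  → value = 0.2647
|0.0000 − 0.2647| = 0.265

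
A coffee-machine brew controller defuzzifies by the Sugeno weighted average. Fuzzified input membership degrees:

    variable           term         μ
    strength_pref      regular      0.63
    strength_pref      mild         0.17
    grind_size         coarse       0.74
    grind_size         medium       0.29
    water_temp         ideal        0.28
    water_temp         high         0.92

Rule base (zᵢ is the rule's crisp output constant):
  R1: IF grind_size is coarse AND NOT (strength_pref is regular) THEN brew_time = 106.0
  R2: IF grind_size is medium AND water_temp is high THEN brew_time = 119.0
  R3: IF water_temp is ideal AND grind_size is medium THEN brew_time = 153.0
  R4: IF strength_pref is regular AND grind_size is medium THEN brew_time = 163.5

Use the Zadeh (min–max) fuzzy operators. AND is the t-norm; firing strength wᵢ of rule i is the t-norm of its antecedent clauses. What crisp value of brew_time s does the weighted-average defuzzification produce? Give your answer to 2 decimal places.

R1 (z=106.0): coarse=0.74, ¬regular=1−0.63=0.37; AND[min(a, b)] → w = 0.37
R2 (z=119.0): medium=0.29, high=0.92; AND[min(a, b)] → w = 0.29
R3 (z=153.0): ideal=0.28, medium=0.29; AND[min(a, b)] → w = 0.28
R4 (z=163.5): regular=0.63, medium=0.29; AND[min(a, b)] → w = 0.29
Weighted average = (0.37·106.0 + 0.29·119.0 + 0.28·153.0 + 0.29·163.5) / (0.37 + 0.29 + 0.28 + 0.29)
  = 163.9850 / 1.2300 = 133.32

133.32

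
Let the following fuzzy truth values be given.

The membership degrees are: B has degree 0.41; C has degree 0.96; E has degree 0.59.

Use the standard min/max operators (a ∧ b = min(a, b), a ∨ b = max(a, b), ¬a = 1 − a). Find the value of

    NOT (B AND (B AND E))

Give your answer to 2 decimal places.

0.59

B AND E = min(a, b) on (0.41, 0.59) = 0.41
B AND (B AND E) = min(a, b) on (0.41, 0.41) = 0.41
NOT (B AND (B AND E)) = 1 − 0.41 = 0.59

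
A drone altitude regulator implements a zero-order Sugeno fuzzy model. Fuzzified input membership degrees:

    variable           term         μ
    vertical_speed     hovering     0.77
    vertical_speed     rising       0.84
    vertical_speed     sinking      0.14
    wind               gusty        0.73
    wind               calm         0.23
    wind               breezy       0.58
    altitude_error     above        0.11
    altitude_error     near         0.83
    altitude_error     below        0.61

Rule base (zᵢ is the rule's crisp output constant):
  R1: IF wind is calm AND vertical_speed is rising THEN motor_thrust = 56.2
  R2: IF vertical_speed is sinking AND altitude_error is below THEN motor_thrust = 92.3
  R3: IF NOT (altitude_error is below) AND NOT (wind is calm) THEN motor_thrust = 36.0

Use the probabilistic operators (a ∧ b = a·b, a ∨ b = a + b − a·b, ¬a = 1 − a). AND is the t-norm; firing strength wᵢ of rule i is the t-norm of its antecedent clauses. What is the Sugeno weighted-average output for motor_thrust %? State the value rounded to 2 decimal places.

51.05

R1 (z=56.2): calm=0.23, rising=0.84; AND[a·b] → w = 0.1932
R2 (z=92.3): sinking=0.14, below=0.61; AND[a·b] → w = 0.0854
R3 (z=36.0): ¬below=1−0.61=0.39, ¬calm=1−0.23=0.77; AND[a·b] → w = 0.3003
Weighted average = (0.1932·56.2 + 0.0854·92.3 + 0.3003·36.0) / (0.1932 + 0.0854 + 0.3003)
  = 29.5511 / 0.5789 = 51.05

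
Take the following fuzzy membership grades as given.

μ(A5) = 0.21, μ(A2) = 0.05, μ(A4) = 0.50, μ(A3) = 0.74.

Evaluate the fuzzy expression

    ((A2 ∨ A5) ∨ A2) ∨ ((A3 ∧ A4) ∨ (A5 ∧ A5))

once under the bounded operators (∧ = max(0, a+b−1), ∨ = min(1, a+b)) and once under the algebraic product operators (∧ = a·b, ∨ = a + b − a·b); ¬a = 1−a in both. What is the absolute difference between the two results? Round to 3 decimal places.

0.021

Under bounded:
  A2 ∨ A5 = min(1, a+b) on (0.05, 0.21) = 0.26
  (A2 ∨ A5) ∨ A2 = min(1, a+b) on (0.26, 0.05) = 0.31
  A3 ∧ A4 = max(0, a+b−1) on (0.74, 0.50) = 0.24
  A5 ∧ A5 = max(0, a+b−1) on (0.21, 0.21) = 0.00
  (A3 ∧ A4) ∨ (A5 ∧ A5) = min(1, a+b) on (0.24, 0.00) = 0.24
  ((A2 ∨ A5) ∨ A2) ∨ ((A3 ∧ A4) ∨ (A5 ∧ A5)) = min(1, a+b) on (0.31, 0.24) = 0.55
  → value = 0.5500
Under algebraic product:
  A2 ∨ A5 = a + b − a·b on (0.0500, 0.2100) = 0.2495
  (A2 ∨ A5) ∨ A2 = a + b − a·b on (0.2495, 0.0500) = 0.2870
  A3 ∧ A4 = a·b on (0.7400, 0.5000) = 0.3700
  A5 ∧ A5 = a·b on (0.2100, 0.2100) = 0.0441
  (A3 ∧ A4) ∨ (A5 ∧ A5) = a + b − a·b on (0.3700, 0.0441) = 0.3978
  ((A2 ∨ A5) ∨ A2) ∨ ((A3 ∧ A4) ∨ (A5 ∧ A5)) = a + b − a·b on (0.2870, 0.3978) = 0.5706
  → value = 0.5706
|0.5500 − 0.5706| = 0.021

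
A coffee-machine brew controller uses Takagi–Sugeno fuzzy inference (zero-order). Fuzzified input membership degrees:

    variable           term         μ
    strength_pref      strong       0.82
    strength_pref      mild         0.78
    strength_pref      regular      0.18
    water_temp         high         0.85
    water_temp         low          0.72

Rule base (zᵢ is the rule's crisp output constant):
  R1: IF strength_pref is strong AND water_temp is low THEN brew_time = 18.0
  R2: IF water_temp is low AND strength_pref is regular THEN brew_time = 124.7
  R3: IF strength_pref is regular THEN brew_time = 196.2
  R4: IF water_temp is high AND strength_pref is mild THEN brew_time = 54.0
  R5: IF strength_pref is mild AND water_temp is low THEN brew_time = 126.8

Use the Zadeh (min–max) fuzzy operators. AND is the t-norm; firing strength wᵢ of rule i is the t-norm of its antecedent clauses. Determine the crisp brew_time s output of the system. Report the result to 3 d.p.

R1 (z=18.0): strong=0.82, low=0.72; AND[min(a, b)] → w = 0.72
R2 (z=124.7): low=0.72, regular=0.18; AND[min(a, b)] → w = 0.18
R3 (z=196.2): regular=0.18 → w = 0.18
R4 (z=54.0): high=0.85, mild=0.78; AND[min(a, b)] → w = 0.78
R5 (z=126.8): mild=0.78, low=0.72; AND[min(a, b)] → w = 0.72
Weighted average = (0.72·18.0 + 0.18·124.7 + 0.18·196.2 + 0.78·54.0 + 0.72·126.8) / (0.72 + 0.18 + 0.18 + 0.78 + 0.72)
  = 204.1380 / 2.5800 = 79.123

79.123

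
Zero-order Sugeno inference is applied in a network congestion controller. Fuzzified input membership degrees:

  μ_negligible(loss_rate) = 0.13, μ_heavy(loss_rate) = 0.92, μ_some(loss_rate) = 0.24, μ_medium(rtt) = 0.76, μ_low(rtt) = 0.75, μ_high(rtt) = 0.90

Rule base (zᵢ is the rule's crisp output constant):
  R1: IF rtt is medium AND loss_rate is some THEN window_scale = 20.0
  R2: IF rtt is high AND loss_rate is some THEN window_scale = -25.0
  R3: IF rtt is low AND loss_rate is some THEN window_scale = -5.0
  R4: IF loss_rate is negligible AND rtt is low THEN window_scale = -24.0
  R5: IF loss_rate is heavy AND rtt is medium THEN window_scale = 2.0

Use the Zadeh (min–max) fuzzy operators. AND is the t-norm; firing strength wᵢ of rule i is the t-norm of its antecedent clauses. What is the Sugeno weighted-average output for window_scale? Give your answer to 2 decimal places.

-2.48

R1 (z=20.0): medium=0.76, some=0.24; AND[min(a, b)] → w = 0.24
R2 (z=-25.0): high=0.90, some=0.24; AND[min(a, b)] → w = 0.24
R3 (z=-5.0): low=0.75, some=0.24; AND[min(a, b)] → w = 0.24
R4 (z=-24.0): negligible=0.13, low=0.75; AND[min(a, b)] → w = 0.13
R5 (z=2.0): heavy=0.92, medium=0.76; AND[min(a, b)] → w = 0.76
Weighted average = (0.24·20.0 + 0.24·-25.0 + 0.24·-5.0 + 0.13·-24.0 + 0.76·2.0) / (0.24 + 0.24 + 0.24 + 0.13 + 0.76)
  = -4.0000 / 1.6100 = -2.48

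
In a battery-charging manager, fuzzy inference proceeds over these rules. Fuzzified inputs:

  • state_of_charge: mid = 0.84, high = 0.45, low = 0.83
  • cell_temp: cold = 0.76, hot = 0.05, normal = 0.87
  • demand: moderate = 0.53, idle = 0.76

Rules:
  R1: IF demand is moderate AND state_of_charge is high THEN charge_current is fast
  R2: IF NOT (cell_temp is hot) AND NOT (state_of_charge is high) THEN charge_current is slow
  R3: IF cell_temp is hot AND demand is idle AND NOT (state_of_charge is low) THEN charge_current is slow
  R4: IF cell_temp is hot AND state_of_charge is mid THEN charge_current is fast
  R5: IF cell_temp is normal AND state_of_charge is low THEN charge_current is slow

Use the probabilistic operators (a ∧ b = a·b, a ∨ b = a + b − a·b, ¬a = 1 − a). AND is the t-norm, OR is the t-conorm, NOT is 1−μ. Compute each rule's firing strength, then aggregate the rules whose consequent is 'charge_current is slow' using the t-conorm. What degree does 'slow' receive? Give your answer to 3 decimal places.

0.868

R1: moderate=0.53, high=0.45; AND[a·b] → w = 0.2385
R2: ¬hot=1−0.05=0.95, ¬high=1−0.45=0.55; AND[a·b] → w = 0.5225
R3: hot=0.05, idle=0.76, ¬low=1−0.83=0.17; AND[a·b] → w = 0.0065
R4: hot=0.05, mid=0.84; AND[a·b] → w = 0.0420
R5: normal=0.87, low=0.83; AND[a·b] → w = 0.7221
Rules with consequent 'slow': {R2, R3, R5} → strengths 0.5225, 0.0065, 0.7221
Aggregate via t-conorm [a + b − a·b]: 0.8682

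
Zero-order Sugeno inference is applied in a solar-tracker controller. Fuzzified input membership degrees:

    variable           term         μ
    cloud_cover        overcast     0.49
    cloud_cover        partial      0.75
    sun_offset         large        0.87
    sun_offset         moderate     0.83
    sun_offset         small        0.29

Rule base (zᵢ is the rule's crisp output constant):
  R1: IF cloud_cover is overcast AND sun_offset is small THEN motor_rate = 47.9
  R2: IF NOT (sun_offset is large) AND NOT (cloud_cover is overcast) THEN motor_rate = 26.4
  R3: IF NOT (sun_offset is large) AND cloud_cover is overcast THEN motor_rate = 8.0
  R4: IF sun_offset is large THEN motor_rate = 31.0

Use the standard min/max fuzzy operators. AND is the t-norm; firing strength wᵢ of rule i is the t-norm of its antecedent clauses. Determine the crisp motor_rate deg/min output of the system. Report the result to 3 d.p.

R1 (z=47.9): overcast=0.49, small=0.29; AND[min(a, b)] → w = 0.29
R2 (z=26.4): ¬large=1−0.87=0.13, ¬overcast=1−0.49=0.51; AND[min(a, b)] → w = 0.13
R3 (z=8.0): ¬large=1−0.87=0.13, overcast=0.49; AND[min(a, b)] → w = 0.13
R4 (z=31.0): large=0.87 → w = 0.87
Weighted average = (0.29·47.9 + 0.13·26.4 + 0.13·8.0 + 0.87·31.0) / (0.29 + 0.13 + 0.13 + 0.87)
  = 45.3330 / 1.4200 = 31.925

31.925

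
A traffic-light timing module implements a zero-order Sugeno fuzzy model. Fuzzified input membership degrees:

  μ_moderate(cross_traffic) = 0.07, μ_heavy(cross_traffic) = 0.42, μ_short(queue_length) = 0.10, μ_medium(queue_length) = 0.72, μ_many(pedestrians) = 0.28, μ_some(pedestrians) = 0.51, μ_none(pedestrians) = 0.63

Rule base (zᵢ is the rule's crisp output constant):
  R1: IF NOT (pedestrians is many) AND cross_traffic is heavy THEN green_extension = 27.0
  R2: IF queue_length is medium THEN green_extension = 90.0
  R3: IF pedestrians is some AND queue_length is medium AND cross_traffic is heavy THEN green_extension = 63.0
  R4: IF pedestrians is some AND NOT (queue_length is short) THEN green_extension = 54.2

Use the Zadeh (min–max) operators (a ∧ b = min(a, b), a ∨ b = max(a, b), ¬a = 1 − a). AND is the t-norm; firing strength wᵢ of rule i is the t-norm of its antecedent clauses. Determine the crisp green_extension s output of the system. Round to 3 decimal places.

R1 (z=27.0): ¬many=1−0.28=0.72, heavy=0.42; AND[min(a, b)] → w = 0.42
R2 (z=90.0): medium=0.72 → w = 0.72
R3 (z=63.0): some=0.51, medium=0.72, heavy=0.42; AND[min(a, b)] → w = 0.42
R4 (z=54.2): some=0.51, ¬short=1−0.10=0.90; AND[min(a, b)] → w = 0.51
Weighted average = (0.42·27.0 + 0.72·90.0 + 0.42·63.0 + 0.51·54.2) / (0.42 + 0.72 + 0.42 + 0.51)
  = 130.2420 / 2.0700 = 62.919

62.919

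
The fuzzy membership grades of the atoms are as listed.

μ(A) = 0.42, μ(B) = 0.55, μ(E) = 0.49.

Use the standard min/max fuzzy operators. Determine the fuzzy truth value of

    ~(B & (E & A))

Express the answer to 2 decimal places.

E & A = min(a, b) on (0.49, 0.42) = 0.42
B & (E & A) = min(a, b) on (0.55, 0.42) = 0.42
~(B & (E & A)) = 1 − 0.42 = 0.58

0.58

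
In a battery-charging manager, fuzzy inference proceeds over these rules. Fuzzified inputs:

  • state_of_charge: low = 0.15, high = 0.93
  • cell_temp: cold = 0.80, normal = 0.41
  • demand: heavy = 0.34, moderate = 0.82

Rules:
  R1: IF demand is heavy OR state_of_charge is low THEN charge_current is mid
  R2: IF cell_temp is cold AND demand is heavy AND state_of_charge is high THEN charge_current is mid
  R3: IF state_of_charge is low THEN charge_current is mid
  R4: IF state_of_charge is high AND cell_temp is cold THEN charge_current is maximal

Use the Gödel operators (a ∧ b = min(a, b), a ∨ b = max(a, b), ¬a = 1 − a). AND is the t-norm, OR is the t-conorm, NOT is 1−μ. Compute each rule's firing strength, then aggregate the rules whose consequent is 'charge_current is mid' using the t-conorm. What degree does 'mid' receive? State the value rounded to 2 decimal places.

R1: heavy=0.34, low=0.15; OR[max(a, b)] → w = 0.34
R2: cold=0.80, heavy=0.34, high=0.93; AND[min(a, b)] → w = 0.34
R3: low=0.15 → w = 0.15
R4: high=0.93, cold=0.80; AND[min(a, b)] → w = 0.80
Rules with consequent 'mid': {R1, R2, R3} → strengths 0.34, 0.34, 0.15
Aggregate via t-conorm [max(a, b)]: 0.34

0.34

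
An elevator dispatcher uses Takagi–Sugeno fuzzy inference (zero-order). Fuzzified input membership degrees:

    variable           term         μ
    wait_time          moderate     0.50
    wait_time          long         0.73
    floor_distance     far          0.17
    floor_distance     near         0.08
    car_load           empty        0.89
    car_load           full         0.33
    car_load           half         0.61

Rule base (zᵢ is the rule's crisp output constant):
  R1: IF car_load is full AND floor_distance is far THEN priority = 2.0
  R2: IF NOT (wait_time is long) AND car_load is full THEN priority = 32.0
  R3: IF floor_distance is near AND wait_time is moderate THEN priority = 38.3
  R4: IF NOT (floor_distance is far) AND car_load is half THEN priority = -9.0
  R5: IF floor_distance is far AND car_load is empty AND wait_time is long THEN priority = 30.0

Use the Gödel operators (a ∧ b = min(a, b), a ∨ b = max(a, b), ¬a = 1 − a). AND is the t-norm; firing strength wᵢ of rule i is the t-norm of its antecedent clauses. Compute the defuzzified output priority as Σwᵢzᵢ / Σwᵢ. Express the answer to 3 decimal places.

8.965

R1 (z=2.0): full=0.33, far=0.17; AND[min(a, b)] → w = 0.17
R2 (z=32.0): ¬long=1−0.73=0.27, full=0.33; AND[min(a, b)] → w = 0.27
R3 (z=38.3): near=0.08, moderate=0.50; AND[min(a, b)] → w = 0.08
R4 (z=-9.0): ¬far=1−0.17=0.83, half=0.61; AND[min(a, b)] → w = 0.61
R5 (z=30.0): far=0.17, empty=0.89, long=0.73; AND[min(a, b)] → w = 0.17
Weighted average = (0.17·2.0 + 0.27·32.0 + 0.08·38.3 + 0.61·-9.0 + 0.17·30.0) / (0.17 + 0.27 + 0.08 + 0.61 + 0.17)
  = 11.6540 / 1.3000 = 8.965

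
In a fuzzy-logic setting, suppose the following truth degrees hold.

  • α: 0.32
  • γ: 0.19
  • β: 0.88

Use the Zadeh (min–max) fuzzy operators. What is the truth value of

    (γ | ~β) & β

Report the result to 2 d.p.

0.19

~β = 1 − 0.88 = 0.12
γ | ~β = max(a, b) on (0.19, 0.12) = 0.19
(γ | ~β) & β = min(a, b) on (0.19, 0.88) = 0.19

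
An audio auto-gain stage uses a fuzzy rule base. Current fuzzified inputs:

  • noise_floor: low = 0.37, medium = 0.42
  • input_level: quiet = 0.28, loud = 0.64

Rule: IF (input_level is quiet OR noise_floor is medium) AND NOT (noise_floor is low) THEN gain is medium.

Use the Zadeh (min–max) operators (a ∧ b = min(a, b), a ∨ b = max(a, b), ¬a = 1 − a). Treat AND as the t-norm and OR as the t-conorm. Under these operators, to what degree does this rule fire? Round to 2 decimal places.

firing strength: (quiet=0.28 OR medium=0.42) = 0.42; AND[min(a, b)] with ¬low=1−0.37=0.63 → w = 0.42

0.42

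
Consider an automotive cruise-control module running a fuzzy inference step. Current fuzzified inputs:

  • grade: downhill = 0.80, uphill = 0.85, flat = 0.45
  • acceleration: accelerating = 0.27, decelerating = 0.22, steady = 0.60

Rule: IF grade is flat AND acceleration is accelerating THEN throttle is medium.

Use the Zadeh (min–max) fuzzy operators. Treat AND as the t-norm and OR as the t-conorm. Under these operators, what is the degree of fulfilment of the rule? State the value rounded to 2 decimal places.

0.27

firing strength: flat=0.45, accelerating=0.27; AND[min(a, b)] → w = 0.27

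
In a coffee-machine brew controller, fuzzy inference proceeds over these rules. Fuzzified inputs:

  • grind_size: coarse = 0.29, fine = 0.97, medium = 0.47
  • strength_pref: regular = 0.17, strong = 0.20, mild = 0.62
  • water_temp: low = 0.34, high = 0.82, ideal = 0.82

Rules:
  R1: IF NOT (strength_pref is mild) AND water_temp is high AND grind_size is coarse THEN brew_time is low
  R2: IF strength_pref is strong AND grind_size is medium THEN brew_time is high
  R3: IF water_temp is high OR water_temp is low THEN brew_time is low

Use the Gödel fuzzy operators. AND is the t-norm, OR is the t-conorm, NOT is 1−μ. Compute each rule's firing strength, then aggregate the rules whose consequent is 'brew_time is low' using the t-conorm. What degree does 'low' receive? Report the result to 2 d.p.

R1: ¬mild=1−0.62=0.38, high=0.82, coarse=0.29; AND[min(a, b)] → w = 0.29
R2: strong=0.20, medium=0.47; AND[min(a, b)] → w = 0.20
R3: high=0.82, low=0.34; OR[max(a, b)] → w = 0.82
Rules with consequent 'low': {R1, R3} → strengths 0.29, 0.82
Aggregate via t-conorm [max(a, b)]: 0.82

0.82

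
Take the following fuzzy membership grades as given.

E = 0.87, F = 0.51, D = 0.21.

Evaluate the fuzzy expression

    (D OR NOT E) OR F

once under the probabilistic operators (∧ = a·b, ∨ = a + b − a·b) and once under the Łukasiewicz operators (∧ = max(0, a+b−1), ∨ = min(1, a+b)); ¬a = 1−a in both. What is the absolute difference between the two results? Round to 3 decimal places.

0.187

Under probabilistic:
  NOT E = 1 − 0.8700 = 0.1300
  D OR NOT E = a + b − a·b on (0.2100, 0.1300) = 0.3127
  (D OR NOT E) OR F = a + b − a·b on (0.3127, 0.5100) = 0.6632
  → value = 0.6632
Under Łukasiewicz:
  NOT E = 1 − 0.87 = 0.13
  D OR NOT E = min(1, a+b) on (0.21, 0.13) = 0.34
  (D OR NOT E) OR F = min(1, a+b) on (0.34, 0.51) = 0.85
  → value = 0.8500
|0.6632 − 0.8500| = 0.187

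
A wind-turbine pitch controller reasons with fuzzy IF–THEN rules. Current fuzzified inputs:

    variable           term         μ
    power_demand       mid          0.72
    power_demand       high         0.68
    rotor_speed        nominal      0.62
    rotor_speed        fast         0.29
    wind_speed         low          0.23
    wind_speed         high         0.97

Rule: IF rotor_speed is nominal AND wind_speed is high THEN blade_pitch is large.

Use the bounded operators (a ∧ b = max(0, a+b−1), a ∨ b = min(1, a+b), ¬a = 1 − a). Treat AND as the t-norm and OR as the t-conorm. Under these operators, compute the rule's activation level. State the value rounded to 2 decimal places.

0.59

firing strength: nominal=0.62, high=0.97; AND[max(0, a+b−1)] → w = 0.59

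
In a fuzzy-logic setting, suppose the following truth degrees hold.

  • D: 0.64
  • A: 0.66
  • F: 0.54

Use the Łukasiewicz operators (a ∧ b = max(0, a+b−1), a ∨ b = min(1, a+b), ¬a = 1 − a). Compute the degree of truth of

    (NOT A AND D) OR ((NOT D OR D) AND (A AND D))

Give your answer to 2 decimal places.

NOT A = 1 − 0.66 = 0.34
NOT A AND D = max(0, a+b−1) on (0.34, 0.64) = 0.00
NOT D = 1 − 0.64 = 0.36
NOT D OR D = min(1, a+b) on (0.36, 0.64) = 1.00
A AND D = max(0, a+b−1) on (0.66, 0.64) = 0.30
(NOT D OR D) AND (A AND D) = max(0, a+b−1) on (1.00, 0.30) = 0.30
(NOT A AND D) OR ((NOT D OR D) AND (A AND D)) = min(1, a+b) on (0.00, 0.30) = 0.30

0.30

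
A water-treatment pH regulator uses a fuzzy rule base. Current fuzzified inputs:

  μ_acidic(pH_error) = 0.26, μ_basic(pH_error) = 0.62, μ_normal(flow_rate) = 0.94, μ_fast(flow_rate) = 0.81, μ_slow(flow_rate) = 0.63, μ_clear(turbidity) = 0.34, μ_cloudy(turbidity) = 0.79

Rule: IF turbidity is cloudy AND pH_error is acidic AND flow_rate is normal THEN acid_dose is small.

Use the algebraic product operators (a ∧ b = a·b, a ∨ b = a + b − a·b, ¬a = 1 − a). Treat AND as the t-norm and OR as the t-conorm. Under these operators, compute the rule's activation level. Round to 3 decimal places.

0.193

firing strength: cloudy=0.79, acidic=0.26, normal=0.94; AND[a·b] → w = 0.1931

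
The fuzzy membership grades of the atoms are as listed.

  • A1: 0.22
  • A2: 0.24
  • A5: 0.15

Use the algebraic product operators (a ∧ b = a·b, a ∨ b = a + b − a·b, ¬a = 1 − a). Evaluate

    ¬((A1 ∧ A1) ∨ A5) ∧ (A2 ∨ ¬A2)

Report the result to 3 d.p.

0.661

A1 ∧ A1 = a·b on (0.2200, 0.2200) = 0.0484
(A1 ∧ A1) ∨ A5 = a + b − a·b on (0.0484, 0.1500) = 0.1911
¬((A1 ∧ A1) ∨ A5) = 1 − 0.1911 = 0.8089
¬A2 = 1 − 0.2400 = 0.7600
A2 ∨ ¬A2 = a + b − a·b on (0.2400, 0.7600) = 0.8176
¬((A1 ∧ A1) ∨ A5) ∧ (A2 ∨ ¬A2) = a·b on (0.8089, 0.8176) = 0.6613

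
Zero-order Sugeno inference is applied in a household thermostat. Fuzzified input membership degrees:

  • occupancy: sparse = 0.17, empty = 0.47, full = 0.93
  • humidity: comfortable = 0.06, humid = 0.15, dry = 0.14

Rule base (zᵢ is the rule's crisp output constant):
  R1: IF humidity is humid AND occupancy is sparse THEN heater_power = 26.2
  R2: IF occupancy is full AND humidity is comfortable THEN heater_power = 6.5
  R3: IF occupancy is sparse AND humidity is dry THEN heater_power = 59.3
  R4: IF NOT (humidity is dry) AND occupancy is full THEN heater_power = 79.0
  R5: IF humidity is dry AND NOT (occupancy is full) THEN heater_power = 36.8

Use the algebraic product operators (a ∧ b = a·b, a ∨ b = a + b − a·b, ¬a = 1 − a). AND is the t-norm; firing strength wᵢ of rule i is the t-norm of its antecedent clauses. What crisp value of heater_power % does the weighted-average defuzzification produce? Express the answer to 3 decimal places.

72.141

R1 (z=26.2): humid=0.15, sparse=0.17; AND[a·b] → w = 0.0255
R2 (z=6.5): full=0.93, comfortable=0.06; AND[a·b] → w = 0.0558
R3 (z=59.3): sparse=0.17, dry=0.14; AND[a·b] → w = 0.0238
R4 (z=79.0): ¬dry=1−0.14=0.86, full=0.93; AND[a·b] → w = 0.7998
R5 (z=36.8): dry=0.14, ¬full=1−0.93=0.07; AND[a·b] → w = 0.0098
Weighted average = (0.0255·26.2 + 0.0558·6.5 + 0.0238·59.3 + 0.7998·79.0 + 0.0098·36.8) / (0.0255 + 0.0558 + 0.0238 + 0.7998 + 0.0098)
  = 65.9870 / 0.9147 = 72.141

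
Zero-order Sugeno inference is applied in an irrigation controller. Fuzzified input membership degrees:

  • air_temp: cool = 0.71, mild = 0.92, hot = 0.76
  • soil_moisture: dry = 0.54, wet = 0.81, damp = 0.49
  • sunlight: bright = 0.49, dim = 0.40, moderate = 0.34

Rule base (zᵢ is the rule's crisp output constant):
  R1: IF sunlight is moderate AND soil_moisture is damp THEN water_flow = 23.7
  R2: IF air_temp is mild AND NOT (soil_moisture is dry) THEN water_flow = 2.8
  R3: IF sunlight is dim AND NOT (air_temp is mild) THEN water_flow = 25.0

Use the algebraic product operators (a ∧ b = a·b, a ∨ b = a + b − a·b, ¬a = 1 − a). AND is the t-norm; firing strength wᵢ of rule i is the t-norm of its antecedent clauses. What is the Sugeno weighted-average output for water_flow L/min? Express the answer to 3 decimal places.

9.542

R1 (z=23.7): moderate=0.34, damp=0.49; AND[a·b] → w = 0.1666
R2 (z=2.8): mild=0.92, ¬dry=1−0.54=0.46; AND[a·b] → w = 0.4232
R3 (z=25.0): dim=0.40, ¬mild=1−0.92=0.08; AND[a·b] → w = 0.0320
Weighted average = (0.1666·23.7 + 0.4232·2.8 + 0.0320·25.0) / (0.1666 + 0.4232 + 0.0320)
  = 5.9334 / 0.6218 = 9.542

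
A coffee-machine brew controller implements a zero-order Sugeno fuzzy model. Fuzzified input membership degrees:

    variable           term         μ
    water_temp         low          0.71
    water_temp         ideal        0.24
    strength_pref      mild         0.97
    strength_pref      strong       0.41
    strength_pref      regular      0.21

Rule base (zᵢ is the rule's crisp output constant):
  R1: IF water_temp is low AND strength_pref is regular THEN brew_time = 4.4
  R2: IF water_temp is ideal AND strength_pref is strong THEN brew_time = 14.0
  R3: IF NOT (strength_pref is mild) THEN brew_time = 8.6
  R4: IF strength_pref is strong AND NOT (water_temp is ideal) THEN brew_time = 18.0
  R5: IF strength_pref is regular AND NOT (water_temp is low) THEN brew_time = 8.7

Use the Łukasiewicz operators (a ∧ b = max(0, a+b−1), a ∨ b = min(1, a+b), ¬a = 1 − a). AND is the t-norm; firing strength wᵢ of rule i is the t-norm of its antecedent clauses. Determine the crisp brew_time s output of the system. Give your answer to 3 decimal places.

R1 (z=4.4): low=0.71, regular=0.21; AND[max(0, a+b−1)] → w = 0.00
R2 (z=14.0): ideal=0.24, strong=0.41; AND[max(0, a+b−1)] → w = 0.00
R3 (z=8.6): ¬mild=1−0.97=0.03 → w = 0.03
R4 (z=18.0): strong=0.41, ¬ideal=1−0.24=0.76; AND[max(0, a+b−1)] → w = 0.17
R5 (z=8.7): regular=0.21, ¬low=1−0.71=0.29; AND[max(0, a+b−1)] → w = 0.00
Weighted average = (0.00·4.4 + 0.00·14.0 + 0.03·8.6 + 0.17·18.0 + 0.00·8.7) / (0.00 + 0.00 + 0.03 + 0.17 + 0.00)
  = 3.3180 / 0.2000 = 16.590

16.590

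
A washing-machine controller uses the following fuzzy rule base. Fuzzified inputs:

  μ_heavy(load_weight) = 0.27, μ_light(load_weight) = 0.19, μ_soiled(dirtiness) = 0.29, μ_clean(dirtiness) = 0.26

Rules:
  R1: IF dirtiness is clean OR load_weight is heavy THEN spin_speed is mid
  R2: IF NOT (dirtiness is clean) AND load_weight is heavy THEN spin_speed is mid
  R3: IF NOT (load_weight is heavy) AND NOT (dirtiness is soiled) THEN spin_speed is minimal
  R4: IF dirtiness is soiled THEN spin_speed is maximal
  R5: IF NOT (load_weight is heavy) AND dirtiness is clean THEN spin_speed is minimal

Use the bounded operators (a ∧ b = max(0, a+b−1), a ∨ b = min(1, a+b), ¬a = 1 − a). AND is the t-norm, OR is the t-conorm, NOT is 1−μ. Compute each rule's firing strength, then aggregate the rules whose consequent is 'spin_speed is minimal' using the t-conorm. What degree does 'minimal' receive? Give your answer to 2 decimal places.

0.44

R1: clean=0.26, heavy=0.27; OR[min(1, a+b)] → w = 0.53
R2: ¬clean=1−0.26=0.74, heavy=0.27; AND[max(0, a+b−1)] → w = 0.01
R3: ¬heavy=1−0.27=0.73, ¬soiled=1−0.29=0.71; AND[max(0, a+b−1)] → w = 0.44
R4: soiled=0.29 → w = 0.29
R5: ¬heavy=1−0.27=0.73, clean=0.26; AND[max(0, a+b−1)] → w = 0.00
Rules with consequent 'minimal': {R3, R5} → strengths 0.44, 0.00
Aggregate via t-conorm [min(1, a+b)]: 0.44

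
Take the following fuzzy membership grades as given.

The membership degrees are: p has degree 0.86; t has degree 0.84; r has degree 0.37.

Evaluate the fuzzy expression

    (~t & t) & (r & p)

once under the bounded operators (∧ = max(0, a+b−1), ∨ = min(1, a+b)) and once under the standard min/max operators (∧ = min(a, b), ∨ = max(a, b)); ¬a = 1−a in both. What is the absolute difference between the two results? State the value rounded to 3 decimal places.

Under bounded:
  ~t = 1 − 0.84 = 0.16
  ~t & t = max(0, a+b−1) on (0.16, 0.84) = 0.00
  r & p = max(0, a+b−1) on (0.37, 0.86) = 0.23
  (~t & t) & (r & p) = max(0, a+b−1) on (0.00, 0.23) = 0.00
  → value = 0.0000
Under standard min/max:
  ~t = 1 − 0.84 = 0.16
  ~t & t = min(a, b) on (0.16, 0.84) = 0.16
  r & p = min(a, b) on (0.37, 0.86) = 0.37
  (~t & t) & (r & p) = min(a, b) on (0.16, 0.37) = 0.16
  → value = 0.1600
|0.0000 − 0.1600| = 0.160

0.160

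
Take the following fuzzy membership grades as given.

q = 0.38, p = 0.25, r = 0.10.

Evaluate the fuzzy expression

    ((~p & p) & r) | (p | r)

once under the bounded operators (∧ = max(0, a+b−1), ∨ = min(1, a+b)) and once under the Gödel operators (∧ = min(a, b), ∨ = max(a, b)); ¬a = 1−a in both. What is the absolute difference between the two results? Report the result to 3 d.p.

0.100

Under bounded:
  ~p = 1 − 0.25 = 0.75
  ~p & p = max(0, a+b−1) on (0.75, 0.25) = 0.00
  (~p & p) & r = max(0, a+b−1) on (0.00, 0.10) = 0.00
  p | r = min(1, a+b) on (0.25, 0.10) = 0.35
  ((~p & p) & r) | (p | r) = min(1, a+b) on (0.00, 0.35) = 0.35
  → value = 0.3500
Under Gödel:
  ~p = 1 − 0.25 = 0.75
  ~p & p = min(a, b) on (0.75, 0.25) = 0.25
  (~p & p) & r = min(a, b) on (0.25, 0.10) = 0.10
  p | r = max(a, b) on (0.25, 0.10) = 0.25
  ((~p & p) & r) | (p | r) = max(a, b) on (0.10, 0.25) = 0.25
  → value = 0.2500
|0.3500 − 0.2500| = 0.100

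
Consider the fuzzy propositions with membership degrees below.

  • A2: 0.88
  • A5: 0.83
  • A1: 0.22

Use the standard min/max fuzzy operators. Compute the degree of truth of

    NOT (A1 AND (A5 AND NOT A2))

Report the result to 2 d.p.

0.88

NOT A2 = 1 − 0.88 = 0.12
A5 AND NOT A2 = min(a, b) on (0.83, 0.12) = 0.12
A1 AND (A5 AND NOT A2) = min(a, b) on (0.22, 0.12) = 0.12
NOT (A1 AND (A5 AND NOT A2)) = 1 − 0.12 = 0.88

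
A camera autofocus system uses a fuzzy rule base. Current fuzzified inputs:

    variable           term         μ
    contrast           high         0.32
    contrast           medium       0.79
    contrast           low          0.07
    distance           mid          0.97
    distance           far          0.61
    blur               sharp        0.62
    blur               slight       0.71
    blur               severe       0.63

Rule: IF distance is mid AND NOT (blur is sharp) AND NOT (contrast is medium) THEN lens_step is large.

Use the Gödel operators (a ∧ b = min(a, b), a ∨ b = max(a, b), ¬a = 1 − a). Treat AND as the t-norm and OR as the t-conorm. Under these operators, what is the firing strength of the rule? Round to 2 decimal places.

firing strength: mid=0.97, ¬sharp=1−0.62=0.38, ¬medium=1−0.79=0.21; AND[min(a, b)] → w = 0.21

0.21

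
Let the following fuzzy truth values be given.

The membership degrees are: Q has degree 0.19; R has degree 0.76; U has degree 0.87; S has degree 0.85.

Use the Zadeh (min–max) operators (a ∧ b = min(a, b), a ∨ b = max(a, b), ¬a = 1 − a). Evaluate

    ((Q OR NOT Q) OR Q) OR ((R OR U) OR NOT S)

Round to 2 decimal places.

NOT Q = 1 − 0.19 = 0.81
Q OR NOT Q = max(a, b) on (0.19, 0.81) = 0.81
(Q OR NOT Q) OR Q = max(a, b) on (0.81, 0.19) = 0.81
R OR U = max(a, b) on (0.76, 0.87) = 0.87
NOT S = 1 − 0.85 = 0.15
(R OR U) OR NOT S = max(a, b) on (0.87, 0.15) = 0.87
((Q OR NOT Q) OR Q) OR ((R OR U) OR NOT S) = max(a, b) on (0.81, 0.87) = 0.87

0.87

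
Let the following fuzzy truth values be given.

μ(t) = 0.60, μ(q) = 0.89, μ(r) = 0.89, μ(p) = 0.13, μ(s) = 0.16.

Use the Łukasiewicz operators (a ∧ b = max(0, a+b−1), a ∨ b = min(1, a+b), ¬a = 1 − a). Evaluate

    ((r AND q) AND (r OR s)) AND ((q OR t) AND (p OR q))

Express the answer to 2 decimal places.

0.78

r AND q = max(0, a+b−1) on (0.89, 0.89) = 0.78
r OR s = min(1, a+b) on (0.89, 0.16) = 1.00
(r AND q) AND (r OR s) = max(0, a+b−1) on (0.78, 1.00) = 0.78
q OR t = min(1, a+b) on (0.89, 0.60) = 1.00
p OR q = min(1, a+b) on (0.13, 0.89) = 1.00
(q OR t) AND (p OR q) = max(0, a+b−1) on (1.00, 1.00) = 1.00
((r AND q) AND (r OR s)) AND ((q OR t) AND (p OR q)) = max(0, a+b−1) on (0.78, 1.00) = 0.78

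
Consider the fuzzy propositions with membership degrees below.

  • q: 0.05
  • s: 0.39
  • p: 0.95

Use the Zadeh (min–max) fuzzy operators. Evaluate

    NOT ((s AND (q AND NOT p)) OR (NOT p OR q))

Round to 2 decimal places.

0.95

NOT p = 1 − 0.95 = 0.05
q AND NOT p = min(a, b) on (0.05, 0.05) = 0.05
s AND (q AND NOT p) = min(a, b) on (0.39, 0.05) = 0.05
NOT p = 1 − 0.95 = 0.05
NOT p OR q = max(a, b) on (0.05, 0.05) = 0.05
(s AND (q AND NOT p)) OR (NOT p OR q) = max(a, b) on (0.05, 0.05) = 0.05
NOT ((s AND (q AND NOT p)) OR (NOT p OR q)) = 1 − 0.05 = 0.95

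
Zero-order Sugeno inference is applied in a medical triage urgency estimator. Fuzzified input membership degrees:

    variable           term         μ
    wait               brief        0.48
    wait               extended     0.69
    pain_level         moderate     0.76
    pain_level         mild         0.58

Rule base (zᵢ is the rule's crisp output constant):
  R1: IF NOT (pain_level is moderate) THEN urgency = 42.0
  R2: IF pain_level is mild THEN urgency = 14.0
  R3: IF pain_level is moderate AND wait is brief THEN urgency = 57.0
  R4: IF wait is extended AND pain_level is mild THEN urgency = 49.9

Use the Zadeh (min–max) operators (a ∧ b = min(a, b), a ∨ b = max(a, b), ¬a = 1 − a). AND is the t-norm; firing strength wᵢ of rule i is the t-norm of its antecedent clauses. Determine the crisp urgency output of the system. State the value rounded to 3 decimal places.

R1 (z=42.0): ¬moderate=1−0.76=0.24 → w = 0.24
R2 (z=14.0): mild=0.58 → w = 0.58
R3 (z=57.0): moderate=0.76, brief=0.48; AND[min(a, b)] → w = 0.48
R4 (z=49.9): extended=0.69, mild=0.58; AND[min(a, b)] → w = 0.58
Weighted average = (0.24·42.0 + 0.58·14.0 + 0.48·57.0 + 0.58·49.9) / (0.24 + 0.58 + 0.48 + 0.58)
  = 74.5020 / 1.8800 = 39.629

39.629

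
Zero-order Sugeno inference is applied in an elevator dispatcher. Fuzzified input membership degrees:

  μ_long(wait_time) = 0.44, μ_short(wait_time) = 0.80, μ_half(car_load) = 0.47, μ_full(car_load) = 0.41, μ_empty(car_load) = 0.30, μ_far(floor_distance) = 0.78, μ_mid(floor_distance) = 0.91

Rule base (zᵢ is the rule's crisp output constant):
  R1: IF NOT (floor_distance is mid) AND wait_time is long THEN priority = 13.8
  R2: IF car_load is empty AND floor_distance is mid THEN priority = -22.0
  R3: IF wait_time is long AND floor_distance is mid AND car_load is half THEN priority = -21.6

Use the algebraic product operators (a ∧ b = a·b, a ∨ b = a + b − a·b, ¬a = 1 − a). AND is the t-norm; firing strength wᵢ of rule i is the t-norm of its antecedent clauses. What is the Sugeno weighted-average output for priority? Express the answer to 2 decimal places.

R1 (z=13.8): ¬mid=1−0.91=0.09, long=0.44; AND[a·b] → w = 0.0396
R2 (z=-22.0): empty=0.30, mid=0.91; AND[a·b] → w = 0.2730
R3 (z=-21.6): long=0.44, mid=0.91, half=0.47; AND[a·b] → w = 0.1882
Weighted average = (0.0396·13.8 + 0.2730·-22.0 + 0.1882·-21.6) / (0.0396 + 0.2730 + 0.1882)
  = -9.5244 / 0.5008 = -19.02

-19.02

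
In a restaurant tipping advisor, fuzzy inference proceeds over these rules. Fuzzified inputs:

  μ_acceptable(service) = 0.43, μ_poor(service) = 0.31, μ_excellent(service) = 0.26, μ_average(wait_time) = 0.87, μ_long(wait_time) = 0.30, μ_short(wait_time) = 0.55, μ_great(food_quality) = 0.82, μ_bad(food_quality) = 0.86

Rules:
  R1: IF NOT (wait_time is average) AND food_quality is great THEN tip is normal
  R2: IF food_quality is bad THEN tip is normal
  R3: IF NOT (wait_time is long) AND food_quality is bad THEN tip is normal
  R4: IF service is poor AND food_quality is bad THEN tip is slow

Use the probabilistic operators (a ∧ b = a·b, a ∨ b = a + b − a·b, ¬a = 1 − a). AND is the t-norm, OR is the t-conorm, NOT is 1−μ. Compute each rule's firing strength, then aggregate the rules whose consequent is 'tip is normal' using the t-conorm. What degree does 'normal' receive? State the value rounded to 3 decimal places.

0.950

R1: ¬average=1−0.87=0.13, great=0.82; AND[a·b] → w = 0.1066
R2: bad=0.86 → w = 0.8600
R3: ¬long=1−0.30=0.70, bad=0.86; AND[a·b] → w = 0.6020
R4: poor=0.31, bad=0.86; AND[a·b] → w = 0.2666
Rules with consequent 'normal': {R1, R2, R3} → strengths 0.1066, 0.8600, 0.6020
Aggregate via t-conorm [a + b − a·b]: 0.9502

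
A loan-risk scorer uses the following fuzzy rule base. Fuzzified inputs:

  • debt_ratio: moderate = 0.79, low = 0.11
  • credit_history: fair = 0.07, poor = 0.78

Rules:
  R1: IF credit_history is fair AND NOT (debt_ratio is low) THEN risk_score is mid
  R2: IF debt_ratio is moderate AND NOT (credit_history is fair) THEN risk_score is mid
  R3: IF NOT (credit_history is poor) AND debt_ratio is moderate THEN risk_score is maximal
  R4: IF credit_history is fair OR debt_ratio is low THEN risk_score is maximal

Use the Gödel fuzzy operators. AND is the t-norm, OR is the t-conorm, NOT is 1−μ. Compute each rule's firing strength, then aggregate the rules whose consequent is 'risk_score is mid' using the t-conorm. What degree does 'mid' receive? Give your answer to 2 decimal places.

R1: fair=0.07, ¬low=1−0.11=0.89; AND[min(a, b)] → w = 0.07
R2: moderate=0.79, ¬fair=1−0.07=0.93; AND[min(a, b)] → w = 0.79
R3: ¬poor=1−0.78=0.22, moderate=0.79; AND[min(a, b)] → w = 0.22
R4: fair=0.07, low=0.11; OR[max(a, b)] → w = 0.11
Rules with consequent 'mid': {R1, R2} → strengths 0.07, 0.79
Aggregate via t-conorm [max(a, b)]: 0.79

0.79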